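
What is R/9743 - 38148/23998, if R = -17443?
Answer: -395136539/116906257 ≈ -3.3799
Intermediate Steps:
R/9743 - 38148/23998 = -17443/9743 - 38148/23998 = -17443*1/9743 - 38148*1/23998 = -17443/9743 - 19074/11999 = -395136539/116906257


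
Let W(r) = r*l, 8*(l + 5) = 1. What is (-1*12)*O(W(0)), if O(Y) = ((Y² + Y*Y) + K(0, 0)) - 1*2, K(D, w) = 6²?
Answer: -408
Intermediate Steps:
K(D, w) = 36
l = -39/8 (l = -5 + (⅛)*1 = -5 + ⅛ = -39/8 ≈ -4.8750)
W(r) = -39*r/8 (W(r) = r*(-39/8) = -39*r/8)
O(Y) = 34 + 2*Y² (O(Y) = ((Y² + Y*Y) + 36) - 1*2 = ((Y² + Y²) + 36) - 2 = (2*Y² + 36) - 2 = (36 + 2*Y²) - 2 = 34 + 2*Y²)
(-1*12)*O(W(0)) = (-1*12)*(34 + 2*(-39/8*0)²) = -12*(34 + 2*0²) = -12*(34 + 2*0) = -12*(34 + 0) = -12*34 = -408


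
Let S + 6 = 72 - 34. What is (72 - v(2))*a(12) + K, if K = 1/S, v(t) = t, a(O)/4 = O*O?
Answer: 1290241/32 ≈ 40320.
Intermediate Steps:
a(O) = 4*O² (a(O) = 4*(O*O) = 4*O²)
S = 32 (S = -6 + (72 - 34) = -6 + 38 = 32)
K = 1/32 ≈ 0.031250
(72 - v(2))*a(12) + K = (72 - 1*2)*(4*12²) + 1/32 = (72 - 2)*(4*144) + 1/32 = 70*576 + 1/32 = 40320 + 1/32 = 1290241/32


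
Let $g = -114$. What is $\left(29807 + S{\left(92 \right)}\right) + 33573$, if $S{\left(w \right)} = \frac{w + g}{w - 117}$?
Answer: $\frac{1584522}{25} \approx 63381.0$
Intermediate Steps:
$S{\left(w \right)} = \frac{-114 + w}{-117 + w}$ ($S{\left(w \right)} = \frac{w - 114}{w - 117} = \frac{-114 + w}{-117 + w}$)
$\left(29807 + S{\left(92 \right)}\right) + 33573 = \left(29807 + \frac{-114 + 92}{-117 + 92}\right) + 33573 = \left(29807 + \frac{1}{-25} \left(-22\right)\right) + 33573 = \left(29807 - - \frac{22}{25}\right) + 33573 = \left(29807 + \frac{22}{25}\right) + 33573 = \frac{745197}{25} + 33573 = \frac{1584522}{25}$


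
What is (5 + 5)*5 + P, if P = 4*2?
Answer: 58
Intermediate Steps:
P = 8
(5 + 5)*5 + P = (5 + 5)*5 + 8 = 10*5 + 8 = 50 + 8 = 58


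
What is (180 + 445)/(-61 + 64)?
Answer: 625/3 ≈ 208.33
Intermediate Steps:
(180 + 445)/(-61 + 64) = 625/3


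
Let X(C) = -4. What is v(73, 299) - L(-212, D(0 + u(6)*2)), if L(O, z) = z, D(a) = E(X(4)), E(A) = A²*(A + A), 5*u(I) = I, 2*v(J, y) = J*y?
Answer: 22083/2 ≈ 11042.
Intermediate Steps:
v(J, y) = J*y/2 (v(J, y) = (J*y)/2 = J*y/2)
u(I) = I/5
E(A) = 2*A³ (E(A) = A²*(2*A) = 2*A³)
D(a) = -128 (D(a) = 2*(-4)³ = 2*(-64) = -128)
v(73, 299) - L(-212, D(0 + u(6)*2)) = (½)*73*299 - 1*(-128) = 21827/2 + 128 = 22083/2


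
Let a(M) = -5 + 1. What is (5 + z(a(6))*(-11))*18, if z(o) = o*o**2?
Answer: 12762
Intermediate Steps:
a(M) = -4
z(o) = o**3
(5 + z(a(6))*(-11))*18 = (5 + (-4)**3*(-11))*18 = (5 - 64*(-11))*18 = (5 + 704)*18 = 709*18 = 12762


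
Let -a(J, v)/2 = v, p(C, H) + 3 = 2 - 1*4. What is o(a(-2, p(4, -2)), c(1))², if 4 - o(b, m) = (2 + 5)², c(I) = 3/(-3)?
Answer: 2025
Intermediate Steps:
p(C, H) = -5 (p(C, H) = -3 + (2 - 1*4) = -3 + (2 - 4) = -3 - 2 = -5)
a(J, v) = -2*v
c(I) = -1 (c(I) = 3*(-⅓) = -1)
o(b, m) = -45 (o(b, m) = 4 - (2 + 5)² = 4 - 1*7² = 4 - 1*49 = 4 - 49 = -45)
o(a(-2, p(4, -2)), c(1))² = (-45)² = 2025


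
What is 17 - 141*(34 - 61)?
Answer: 3824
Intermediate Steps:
17 - 141*(34 - 61) = 17 - 141*(-27) = 17 + 3807 = 3824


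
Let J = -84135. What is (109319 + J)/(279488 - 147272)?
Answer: 4/21 ≈ 0.19048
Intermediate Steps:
(109319 + J)/(279488 - 147272) = (109319 - 84135)/(279488 - 147272) = 25184/132216 = 25184*(1/132216) = 4/21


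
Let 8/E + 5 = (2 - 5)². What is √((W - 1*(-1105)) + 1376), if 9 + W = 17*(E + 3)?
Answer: √2557 ≈ 50.567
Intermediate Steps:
E = 2 (E = 8/(-5 + (2 - 5)²) = 8/(-5 + (-3)²) = 8/(-5 + 9) = 8/4 = 8*(¼) = 2)
W = 76 (W = -9 + 17*(2 + 3) = -9 + 17*5 = -9 + 85 = 76)
√((W - 1*(-1105)) + 1376) = √((76 - 1*(-1105)) + 1376) = √((76 + 1105) + 1376) = √(1181 + 1376) = √2557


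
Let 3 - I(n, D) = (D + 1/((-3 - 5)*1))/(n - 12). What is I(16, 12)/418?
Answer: 1/13376 ≈ 7.4761e-5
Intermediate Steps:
I(n, D) = 3 - (-⅛ + D)/(-12 + n) (I(n, D) = 3 - (D + 1/((-3 - 5)*1))/(n - 12) = 3 - (D + 1/(-8*1))/(-12 + n) = 3 - (D + 1/(-8))/(-12 + n) = 3 - (D - ⅛)/(-12 + n) = 3 - (-⅛ + D)/(-12 + n))
I(16, 12)/418 = ((-287/8 - 1*12 + 3*16)/(-12 + 16))/418 = ((-287/8 - 12 + 48)/4)*(1/418) = ((¼)*(⅛))*(1/418) = (1/32)*(1/418) = 1/13376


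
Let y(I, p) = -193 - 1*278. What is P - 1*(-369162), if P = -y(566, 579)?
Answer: 369633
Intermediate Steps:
y(I, p) = -471 (y(I, p) = -193 - 278 = -471)
P = 471 (P = -1*(-471) = 471)
P - 1*(-369162) = 471 - 1*(-369162) = 471 + 369162 = 369633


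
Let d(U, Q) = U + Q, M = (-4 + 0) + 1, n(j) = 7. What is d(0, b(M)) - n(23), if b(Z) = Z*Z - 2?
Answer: 0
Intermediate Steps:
M = -3 (M = -4 + 1 = -3)
b(Z) = -2 + Z² (b(Z) = Z² - 2 = -2 + Z²)
d(U, Q) = Q + U
d(0, b(M)) - n(23) = ((-2 + (-3)²) + 0) - 1*7 = ((-2 + 9) + 0) - 7 = (7 + 0) - 7 = 7 - 7 = 0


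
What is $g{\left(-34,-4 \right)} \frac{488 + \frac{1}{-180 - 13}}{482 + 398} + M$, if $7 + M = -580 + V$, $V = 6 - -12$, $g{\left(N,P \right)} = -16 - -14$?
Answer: $- \frac{48413663}{84920} \approx -570.11$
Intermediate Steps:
$g{\left(N,P \right)} = -2$ ($g{\left(N,P \right)} = -16 + 14 = -2$)
$V = 18$ ($V = 6 + 12 = 18$)
$M = -569$ ($M = -7 + \left(-580 + 18\right) = -7 - 562 = -569$)
$g{\left(-34,-4 \right)} \frac{488 + \frac{1}{-180 - 13}}{482 + 398} + M = - 2 \frac{488 + \frac{1}{-180 - 13}}{482 + 398} - 569 = - 2 \frac{488 + \frac{1}{-193}}{880} - 569 = - 2 \left(488 - \frac{1}{193}\right) \frac{1}{880} - 569 = - 2 \cdot \frac{94183}{193} \cdot \frac{1}{880} - 569 = \left(-2\right) \frac{94183}{169840} - 569 = - \frac{94183}{84920} - 569 = - \frac{48413663}{84920}$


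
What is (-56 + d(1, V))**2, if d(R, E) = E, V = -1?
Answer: 3249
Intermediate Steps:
(-56 + d(1, V))**2 = (-56 - 1)**2 = (-57)**2 = 3249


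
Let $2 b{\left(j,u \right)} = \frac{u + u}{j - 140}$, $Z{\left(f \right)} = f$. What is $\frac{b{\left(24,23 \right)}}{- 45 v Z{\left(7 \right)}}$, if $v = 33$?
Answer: $\frac{23}{1205820} \approx 1.9074 \cdot 10^{-5}$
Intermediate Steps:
$b{\left(j,u \right)} = \frac{u}{-140 + j}$ ($b{\left(j,u \right)} = \frac{\left(u + u\right) \frac{1}{j - 140}}{2} = \frac{2 u \frac{1}{-140 + j}}{2} = \frac{u}{-140 + j}$)
$\frac{b{\left(24,23 \right)}}{- 45 v Z{\left(7 \right)}} = \frac{23 \frac{1}{-140 + 24}}{\left(-45\right) 33 \cdot 7} = \frac{23 \frac{1}{-116}}{\left(-1485\right) 7} = \frac{23 \left(- \frac{1}{116}\right)}{-10395} = \left(- \frac{23}{116}\right) \left(- \frac{1}{10395}\right) = \frac{23}{1205820}$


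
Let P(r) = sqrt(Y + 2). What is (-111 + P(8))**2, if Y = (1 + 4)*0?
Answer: (111 - sqrt(2))**2 ≈ 12009.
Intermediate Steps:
Y = 0 (Y = 5*0 = 0)
P(r) = sqrt(2) (P(r) = sqrt(0 + 2) = sqrt(2))
(-111 + P(8))**2 = (-111 + sqrt(2))**2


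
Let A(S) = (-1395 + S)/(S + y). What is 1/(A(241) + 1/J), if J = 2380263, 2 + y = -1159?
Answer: 1094920980/1373412211 ≈ 0.79723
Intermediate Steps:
y = -1161 (y = -2 - 1159 = -1161)
A(S) = (-1395 + S)/(-1161 + S) (A(S) = (-1395 + S)/(S - 1161) = (-1395 + S)/(-1161 + S))
1/(A(241) + 1/J) = 1/((-1395 + 241)/(-1161 + 241) + 1/2380263) = 1/(-1154/(-920) + 1/2380263) = 1/(-1/920*(-1154) + 1/2380263) = 1/(577/460 + 1/2380263) = 1/(1373412211/1094920980) = 1094920980/1373412211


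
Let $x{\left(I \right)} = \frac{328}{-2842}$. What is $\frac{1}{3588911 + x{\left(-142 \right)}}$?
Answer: $\frac{1421}{5099842367} \approx 2.7864 \cdot 10^{-7}$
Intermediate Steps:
$x{\left(I \right)} = - \frac{164}{1421}$ ($x{\left(I \right)} = 328 \left(- \frac{1}{2842}\right) = - \frac{164}{1421}$)
$\frac{1}{3588911 + x{\left(-142 \right)}} = \frac{1}{3588911 - \frac{164}{1421}} = \frac{1}{\frac{5099842367}{1421}} = \frac{1421}{5099842367}$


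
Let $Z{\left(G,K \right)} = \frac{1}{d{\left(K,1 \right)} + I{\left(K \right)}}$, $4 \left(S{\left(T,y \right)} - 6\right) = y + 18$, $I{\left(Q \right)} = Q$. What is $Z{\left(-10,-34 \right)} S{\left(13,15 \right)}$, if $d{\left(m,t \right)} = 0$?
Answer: $- \frac{57}{136} \approx -0.41912$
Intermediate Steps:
$S{\left(T,y \right)} = \frac{21}{2} + \frac{y}{4}$ ($S{\left(T,y \right)} = 6 + \frac{y + 18}{4} = 6 + \frac{18 + y}{4} = 6 + \left(\frac{9}{2} + \frac{y}{4}\right) = \frac{21}{2} + \frac{y}{4}$)
$Z{\left(G,K \right)} = \frac{1}{K}$ ($Z{\left(G,K \right)} = \frac{1}{0 + K} = \frac{1}{K}$)
$Z{\left(-10,-34 \right)} S{\left(13,15 \right)} = \frac{\frac{21}{2} + \frac{1}{4} \cdot 15}{-34} = - \frac{\frac{21}{2} + \frac{15}{4}}{34} = \left(- \frac{1}{34}\right) \frac{57}{4} = - \frac{57}{136}$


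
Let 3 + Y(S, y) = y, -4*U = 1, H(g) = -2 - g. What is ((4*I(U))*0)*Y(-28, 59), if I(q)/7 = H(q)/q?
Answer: 0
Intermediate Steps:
U = -1/4 (U = -1/4*1 = -1/4 ≈ -0.25000)
Y(S, y) = -3 + y
I(q) = 7*(-2 - q)/q (I(q) = 7*((-2 - q)/q) = 7*(-2 - q)/q)
((4*I(U))*0)*Y(-28, 59) = ((4*(-7 - 14/(-1/4)))*0)*(-3 + 59) = ((4*(-7 - 14*(-4)))*0)*56 = ((4*(-7 + 56))*0)*56 = ((4*49)*0)*56 = (196*0)*56 = 0*56 = 0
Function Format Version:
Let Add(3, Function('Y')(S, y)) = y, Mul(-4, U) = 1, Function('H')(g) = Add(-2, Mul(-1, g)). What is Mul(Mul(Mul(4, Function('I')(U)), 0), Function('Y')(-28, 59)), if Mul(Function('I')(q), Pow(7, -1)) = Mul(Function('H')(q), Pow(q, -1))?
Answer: 0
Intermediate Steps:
U = Rational(-1, 4) (U = Mul(Rational(-1, 4), 1) = Rational(-1, 4) ≈ -0.25000)
Function('Y')(S, y) = Add(-3, y)
Function('I')(q) = Mul(7, Pow(q, -1), Add(-2, Mul(-1, q))) (Function('I')(q) = Mul(7, Mul(Add(-2, Mul(-1, q)), Pow(q, -1))) = Mul(7, Mul(Pow(q, -1), Add(-2, Mul(-1, q)))) = Mul(7, Pow(q, -1), Add(-2, Mul(-1, q))))
Mul(Mul(Mul(4, Function('I')(U)), 0), Function('Y')(-28, 59)) = Mul(Mul(Mul(4, Add(-7, Mul(-14, Pow(Rational(-1, 4), -1)))), 0), Add(-3, 59)) = Mul(Mul(Mul(4, Add(-7, Mul(-14, -4))), 0), 56) = Mul(Mul(Mul(4, Add(-7, 56)), 0), 56) = Mul(Mul(Mul(4, 49), 0), 56) = Mul(Mul(196, 0), 56) = Mul(0, 56) = 0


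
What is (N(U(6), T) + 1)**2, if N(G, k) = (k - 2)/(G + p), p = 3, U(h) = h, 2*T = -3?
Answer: 121/324 ≈ 0.37346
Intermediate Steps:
T = -3/2 (T = (1/2)*(-3) = -3/2 ≈ -1.5000)
N(G, k) = (-2 + k)/(3 + G) (N(G, k) = (k - 2)/(G + 3) = (-2 + k)/(3 + G))
(N(U(6), T) + 1)**2 = ((-2 - 3/2)/(3 + 6) + 1)**2 = (-7/2/9 + 1)**2 = ((1/9)*(-7/2) + 1)**2 = (-7/18 + 1)**2 = (11/18)**2 = 121/324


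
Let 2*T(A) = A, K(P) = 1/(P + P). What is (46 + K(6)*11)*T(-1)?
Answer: -563/24 ≈ -23.458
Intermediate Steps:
K(P) = 1/(2*P)
T(A) = A/2
(46 + K(6)*11)*T(-1) = (46 + ((1/2)/6)*11)*((1/2)*(-1)) = (46 + ((1/2)*(1/6))*11)*(-1/2) = (46 + (1/12)*11)*(-1/2) = (46 + 11/12)*(-1/2) = (563/12)*(-1/2) = -563/24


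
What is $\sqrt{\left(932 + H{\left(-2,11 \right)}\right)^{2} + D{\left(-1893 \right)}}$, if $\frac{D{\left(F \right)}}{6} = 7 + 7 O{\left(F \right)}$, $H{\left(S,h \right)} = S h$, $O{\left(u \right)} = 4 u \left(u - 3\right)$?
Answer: $\sqrt{603801646} \approx 24572.0$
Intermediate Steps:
$O{\left(u \right)} = 4 u \left(-3 + u\right)$
$D{\left(F \right)} = 42 + 168 F \left(-3 + F\right)$ ($D{\left(F \right)} = 6 \left(7 + 7 \cdot 4 F \left(-3 + F\right)\right) = 6 \left(7 + 28 F \left(-3 + F\right)\right) = 42 + 168 F \left(-3 + F\right)$)
$\sqrt{\left(932 + H{\left(-2,11 \right)}\right)^{2} + D{\left(-1893 \right)}} = \sqrt{\left(932 - 22\right)^{2} + \left(42 + 168 \left(-1893\right) \left(-3 - 1893\right)\right)} = \sqrt{\left(932 - 22\right)^{2} + \left(42 + 168 \left(-1893\right) \left(-1896\right)\right)} = \sqrt{910^{2} + \left(42 + 602973504\right)} = \sqrt{828100 + 602973546} = \sqrt{603801646}$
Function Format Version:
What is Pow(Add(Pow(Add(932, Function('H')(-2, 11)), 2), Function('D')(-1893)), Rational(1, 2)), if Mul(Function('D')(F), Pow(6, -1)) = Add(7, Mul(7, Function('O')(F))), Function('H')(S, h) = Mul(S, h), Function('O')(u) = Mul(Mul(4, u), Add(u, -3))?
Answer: Pow(603801646, Rational(1, 2)) ≈ 24572.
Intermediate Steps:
Function('O')(u) = Mul(4, u, Add(-3, u)) (Function('O')(u) = Mul(Mul(4, u), Add(-3, u)) = Mul(4, u, Add(-3, u)))
Function('D')(F) = Add(42, Mul(168, F, Add(-3, F))) (Function('D')(F) = Mul(6, Add(7, Mul(7, Mul(4, F, Add(-3, F))))) = Mul(6, Add(7, Mul(28, F, Add(-3, F)))) = Add(42, Mul(168, F, Add(-3, F))))
Pow(Add(Pow(Add(932, Function('H')(-2, 11)), 2), Function('D')(-1893)), Rational(1, 2)) = Pow(Add(Pow(Add(932, Mul(-2, 11)), 2), Add(42, Mul(168, -1893, Add(-3, -1893)))), Rational(1, 2)) = Pow(Add(Pow(Add(932, -22), 2), Add(42, Mul(168, -1893, -1896))), Rational(1, 2)) = Pow(Add(Pow(910, 2), Add(42, 602973504)), Rational(1, 2)) = Pow(Add(828100, 602973546), Rational(1, 2)) = Pow(603801646, Rational(1, 2))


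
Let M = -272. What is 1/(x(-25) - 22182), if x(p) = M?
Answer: -1/22454 ≈ -4.4535e-5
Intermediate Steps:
x(p) = -272
1/(x(-25) - 22182) = 1/(-272 - 22182) = 1/(-22454) = -1/22454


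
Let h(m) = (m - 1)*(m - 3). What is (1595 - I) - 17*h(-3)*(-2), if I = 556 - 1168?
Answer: 3023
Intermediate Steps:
h(m) = (-1 + m)*(-3 + m)
I = -612
(1595 - I) - 17*h(-3)*(-2) = (1595 - 1*(-612)) - 17*(3 + (-3)² - 4*(-3))*(-2) = (1595 + 612) - 17*(3 + 9 + 12)*(-2) = 2207 - 17*24*(-2) = 2207 - 408*(-2) = 2207 - 1*(-816) = 2207 + 816 = 3023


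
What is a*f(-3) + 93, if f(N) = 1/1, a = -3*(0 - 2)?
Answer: 99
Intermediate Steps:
a = 6 (a = -3*(-2) = 6)
f(N) = 1
a*f(-3) + 93 = 6*1 + 93 = 6 + 93 = 99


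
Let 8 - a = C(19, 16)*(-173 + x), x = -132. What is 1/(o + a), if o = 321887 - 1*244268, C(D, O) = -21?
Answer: 1/71222 ≈ 1.4041e-5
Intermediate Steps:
o = 77619 (o = 321887 - 244268 = 77619)
a = -6397 (a = 8 - (-21)*(-173 - 132) = 8 - (-21)*(-305) = 8 - 1*6405 = 8 - 6405 = -6397)
1/(o + a) = 1/(77619 - 6397) = 1/71222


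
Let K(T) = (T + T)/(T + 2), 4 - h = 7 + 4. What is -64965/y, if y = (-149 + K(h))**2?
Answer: -1624125/534361 ≈ -3.0394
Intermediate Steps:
h = -7 (h = 4 - (7 + 4) = 4 - 1*11 = 4 - 11 = -7)
K(T) = 2*T/(2 + T) (K(T) = (2*T)/(2 + T) = 2*T/(2 + T))
y = 534361/25 (y = (-149 + 2*(-7)/(2 - 7))**2 = (-149 + 2*(-7)/(-5))**2 = (-149 + 2*(-7)*(-1/5))**2 = (-149 + 14/5)**2 = (-731/5)**2 = 534361/25 ≈ 21374.)
-64965/y = -64965/534361/25 = -64965*25/534361 = -1624125/534361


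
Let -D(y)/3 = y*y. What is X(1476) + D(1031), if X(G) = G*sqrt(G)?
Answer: -3188883 + 8856*sqrt(41) ≈ -3.1322e+6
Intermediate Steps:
X(G) = G**(3/2)
D(y) = -3*y**2 (D(y) = -3*y*y = -3*y**2)
X(1476) + D(1031) = 1476**(3/2) - 3*1031**2 = 8856*sqrt(41) - 3*1062961 = 8856*sqrt(41) - 3188883 = -3188883 + 8856*sqrt(41)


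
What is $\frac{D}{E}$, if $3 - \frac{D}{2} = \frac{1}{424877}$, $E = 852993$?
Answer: $\frac{2549260}{362417106861} \approx 7.034 \cdot 10^{-6}$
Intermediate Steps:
$D = \frac{2549260}{424877}$ ($D = 6 - \frac{2}{424877} = \frac{2549260}{424877} \approx 6.0$)
$\frac{D}{E} = \frac{2549260}{424877 \cdot 852993} = \frac{2549260}{424877} \cdot \frac{1}{852993} = \frac{2549260}{362417106861}$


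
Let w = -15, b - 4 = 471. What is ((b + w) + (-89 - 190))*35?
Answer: 6335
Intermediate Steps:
b = 475 (b = 4 + 471 = 475)
((b + w) + (-89 - 190))*35 = ((475 - 15) + (-89 - 190))*35 = (460 - 279)*35 = 181*35 = 6335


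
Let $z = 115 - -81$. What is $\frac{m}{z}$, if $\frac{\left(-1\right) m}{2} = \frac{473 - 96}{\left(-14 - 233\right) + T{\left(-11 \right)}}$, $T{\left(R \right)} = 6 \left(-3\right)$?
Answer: $\frac{377}{25970} \approx 0.014517$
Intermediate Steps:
$T{\left(R \right)} = -18$
$m = \frac{754}{265}$ ($m = - 2 \frac{473 - 96}{\left(-14 - 233\right) - 18} = - 2 \frac{377}{-247 - 18} = - 2 \frac{377}{-265} = - 2 \cdot 377 \left(- \frac{1}{265}\right) = \left(-2\right) \left(- \frac{377}{265}\right) = \frac{754}{265} \approx 2.8453$)
$z = 196$ ($z = 115 + 81 = 196$)
$\frac{m}{z} = \frac{754}{265 \cdot 196} = \frac{754}{265} \cdot \frac{1}{196} = \frac{377}{25970}$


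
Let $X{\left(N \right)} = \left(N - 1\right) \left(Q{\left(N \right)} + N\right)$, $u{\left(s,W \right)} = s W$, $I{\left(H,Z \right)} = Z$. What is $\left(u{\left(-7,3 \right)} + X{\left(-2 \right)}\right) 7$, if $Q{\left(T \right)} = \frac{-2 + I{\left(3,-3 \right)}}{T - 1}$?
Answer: $-140$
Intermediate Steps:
$Q{\left(T \right)} = - \frac{5}{-1 + T}$ ($Q{\left(T \right)} = \frac{-2 - 3}{T - 1} = \frac{1}{-1 + T} \left(-5\right) = - \frac{5}{-1 + T}$)
$u{\left(s,W \right)} = W s$
$X{\left(N \right)} = \left(-1 + N\right) \left(N - \frac{5}{-1 + N}\right)$ ($X{\left(N \right)} = \left(N - 1\right) \left(- \frac{5}{-1 + N} + N\right) = \left(-1 + N\right) \left(N - \frac{5}{-1 + N}\right)$)
$\left(u{\left(-7,3 \right)} + X{\left(-2 \right)}\right) 7 = \left(3 \left(-7\right) - \left(3 - 4\right)\right) 7 = \left(-21 + \left(-5 + 4 + 2\right)\right) 7 = \left(-21 + 1\right) 7 = \left(-20\right) 7 = -140$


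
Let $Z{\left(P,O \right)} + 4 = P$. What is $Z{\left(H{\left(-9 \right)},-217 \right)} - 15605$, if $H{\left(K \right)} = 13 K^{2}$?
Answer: $-14556$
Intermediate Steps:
$Z{\left(P,O \right)} = -4 + P$
$Z{\left(H{\left(-9 \right)},-217 \right)} - 15605 = \left(-4 + 13 \left(-9\right)^{2}\right) - 15605 = \left(-4 + 13 \cdot 81\right) - 15605 = \left(-4 + 1053\right) - 15605 = 1049 - 15605 = -14556$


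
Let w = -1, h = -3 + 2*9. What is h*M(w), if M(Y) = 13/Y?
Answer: -195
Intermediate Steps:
h = 15 (h = -3 + 18 = 15)
h*M(w) = 15*(13/(-1)) = 15*(13*(-1)) = 15*(-13) = -195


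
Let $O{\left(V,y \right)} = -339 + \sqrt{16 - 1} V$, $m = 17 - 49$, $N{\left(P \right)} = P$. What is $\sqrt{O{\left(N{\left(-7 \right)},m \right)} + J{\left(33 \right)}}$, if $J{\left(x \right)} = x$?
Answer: $\sqrt{-306 - 7 \sqrt{15}} \approx 18.251 i$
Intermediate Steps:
$m = -32$ ($m = 17 - 49 = -32$)
$O{\left(V,y \right)} = -339 + V \sqrt{15}$ ($O{\left(V,y \right)} = -339 + \sqrt{15} V = -339 + V \sqrt{15}$)
$\sqrt{O{\left(N{\left(-7 \right)},m \right)} + J{\left(33 \right)}} = \sqrt{\left(-339 - 7 \sqrt{15}\right) + 33} = \sqrt{-306 - 7 \sqrt{15}}$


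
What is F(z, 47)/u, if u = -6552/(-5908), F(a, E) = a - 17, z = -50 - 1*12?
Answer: -16669/234 ≈ -71.235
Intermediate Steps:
z = -62 (z = -50 - 12 = -62)
F(a, E) = -17 + a
u = 234/211 (u = -6552*(-1/5908) = 234/211 ≈ 1.1090)
F(z, 47)/u = (-17 - 62)/(234/211) = -79*211/234 = -16669/234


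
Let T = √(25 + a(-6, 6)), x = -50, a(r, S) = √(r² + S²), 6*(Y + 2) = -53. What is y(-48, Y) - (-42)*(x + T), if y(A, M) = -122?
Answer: -2222 + 42*√(25 + 6*√2) ≈ -1979.0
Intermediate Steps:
Y = -65/6 (Y = -2 + (⅙)*(-53) = -2 - 53/6 = -65/6 ≈ -10.833)
a(r, S) = √(S² + r²)
T = √(25 + 6*√2) (T = √(25 + √(6² + (-6)²)) = √(25 + √(36 + 36)) = √(25 + √72) = √(25 + 6*√2) ≈ 5.7866)
y(-48, Y) - (-42)*(x + T) = -122 - (-42)*(-50 + √(25 + 6*√2)) = -122 - (2100 - 42*√(25 + 6*√2)) = -122 + (-2100 + 42*√(25 + 6*√2)) = -2222 + 42*√(25 + 6*√2)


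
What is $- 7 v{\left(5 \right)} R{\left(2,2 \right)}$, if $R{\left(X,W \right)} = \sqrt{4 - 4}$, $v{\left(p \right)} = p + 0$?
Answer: $0$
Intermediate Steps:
$v{\left(p \right)} = p$
$R{\left(X,W \right)} = 0$ ($R{\left(X,W \right)} = \sqrt{0} = 0$)
$- 7 v{\left(5 \right)} R{\left(2,2 \right)} = \left(-7\right) 5 \cdot 0 = \left(-35\right) 0 = 0$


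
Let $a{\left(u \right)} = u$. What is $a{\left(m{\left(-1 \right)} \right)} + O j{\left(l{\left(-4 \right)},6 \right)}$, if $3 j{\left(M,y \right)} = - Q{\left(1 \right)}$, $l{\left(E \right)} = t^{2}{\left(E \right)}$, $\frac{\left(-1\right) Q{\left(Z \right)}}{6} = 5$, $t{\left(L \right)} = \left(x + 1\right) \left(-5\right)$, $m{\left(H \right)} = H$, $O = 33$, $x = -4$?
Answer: $329$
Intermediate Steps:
$t{\left(L \right)} = 15$ ($t{\left(L \right)} = \left(-4 + 1\right) \left(-5\right) = \left(-3\right) \left(-5\right) = 15$)
$Q{\left(Z \right)} = -30$ ($Q{\left(Z \right)} = \left(-6\right) 5 = -30$)
$l{\left(E \right)} = 225$ ($l{\left(E \right)} = 15^{2} = 225$)
$j{\left(M,y \right)} = 10$ ($j{\left(M,y \right)} = \frac{\left(-1\right) \left(-30\right)}{3} = \frac{1}{3} \cdot 30 = 10$)
$a{\left(m{\left(-1 \right)} \right)} + O j{\left(l{\left(-4 \right)},6 \right)} = -1 + 33 \cdot 10 = -1 + 330 = 329$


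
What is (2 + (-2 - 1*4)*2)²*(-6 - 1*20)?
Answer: -2600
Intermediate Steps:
(2 + (-2 - 1*4)*2)²*(-6 - 1*20) = (2 + (-2 - 4)*2)²*(-6 - 20) = (2 - 6*2)²*(-26) = (2 - 12)²*(-26) = (-10)²*(-26) = 100*(-26) = -2600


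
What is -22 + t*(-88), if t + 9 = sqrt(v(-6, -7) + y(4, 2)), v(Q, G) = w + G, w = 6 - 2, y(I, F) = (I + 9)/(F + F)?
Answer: 726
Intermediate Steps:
y(I, F) = (9 + I)/(2*F) (y(I, F) = (9 + I)/((2*F)) = (9 + I)*(1/(2*F)) = (9 + I)/(2*F))
w = 4
v(Q, G) = 4 + G
t = -17/2 (t = -9 + sqrt((4 - 7) + (1/2)*(9 + 4)/2) = -9 + sqrt(-3 + (1/2)*(1/2)*13) = -9 + sqrt(-3 + 13/4) = -9 + sqrt(1/4) = -9 + 1/2 = -17/2 ≈ -8.5000)
-22 + t*(-88) = -22 - 17/2*(-88) = -22 + 748 = 726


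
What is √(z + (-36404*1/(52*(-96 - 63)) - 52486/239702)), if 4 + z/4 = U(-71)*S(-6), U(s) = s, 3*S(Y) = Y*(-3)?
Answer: I*√105301602756138582690/247732017 ≈ 41.422*I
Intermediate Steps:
S(Y) = -Y (S(Y) = (Y*(-3))/3 = (-3*Y)/3 = -Y)
z = -1720 (z = -16 + 4*(-(-71)*(-6)) = -16 + 4*(-71*6) = -16 + 4*(-426) = -16 - 1704 = -1720)
√(z + (-36404*1/(52*(-96 - 63)) - 52486/239702)) = √(-1720 + (-36404*1/(52*(-96 - 63)) - 52486/239702)) = √(-1720 + (-36404/((-159*52)) - 52486*1/239702)) = √(-1720 + (-36404/(-8268) - 26243/119851)) = √(-1720 + (-36404*(-1/8268) - 26243/119851)) = √(-1720 + (9101/2067 - 26243/119851)) = √(-1720 + 1036519670/247732017) = √(-425062549570/247732017) = I*√105301602756138582690/247732017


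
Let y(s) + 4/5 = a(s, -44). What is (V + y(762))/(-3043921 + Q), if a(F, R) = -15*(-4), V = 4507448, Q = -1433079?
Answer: -2817192/2798125 ≈ -1.0068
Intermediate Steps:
a(F, R) = 60
y(s) = 296/5 (y(s) = -⅘ + 60 = 296/5)
(V + y(762))/(-3043921 + Q) = (4507448 + 296/5)/(-3043921 - 1433079) = (22537536/5)/(-4477000) = (22537536/5)*(-1/4477000) = -2817192/2798125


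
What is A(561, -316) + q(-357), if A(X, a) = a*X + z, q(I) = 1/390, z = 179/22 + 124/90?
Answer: -228141964/1287 ≈ -1.7727e+5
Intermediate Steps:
z = 9419/990 (z = 179*(1/22) + 124*(1/90) = 179/22 + 62/45 = 9419/990 ≈ 9.5141)
q(I) = 1/390
A(X, a) = 9419/990 + X*a (A(X, a) = a*X + 9419/990 = X*a + 9419/990 = 9419/990 + X*a)
A(561, -316) + q(-357) = (9419/990 + 561*(-316)) + 1/390 = (9419/990 - 177276) + 1/390 = -175493821/990 + 1/390 = -228141964/1287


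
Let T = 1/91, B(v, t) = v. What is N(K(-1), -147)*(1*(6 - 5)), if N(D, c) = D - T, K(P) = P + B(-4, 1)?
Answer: -456/91 ≈ -5.0110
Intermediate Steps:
T = 1/91 ≈ 0.010989
K(P) = -4 + P (K(P) = P - 4 = -4 + P)
N(D, c) = -1/91 + D (N(D, c) = D - 1*1/91 = D - 1/91 = -1/91 + D)
N(K(-1), -147)*(1*(6 - 5)) = (-1/91 + (-4 - 1))*(1*(6 - 5)) = (-1/91 - 5)*(1*1) = -456/91*1 = -456/91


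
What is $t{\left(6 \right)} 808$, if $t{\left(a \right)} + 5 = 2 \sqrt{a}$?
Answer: $-4040 + 1616 \sqrt{6} \approx -81.625$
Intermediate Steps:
$t{\left(a \right)} = -5 + 2 \sqrt{a}$
$t{\left(6 \right)} 808 = \left(-5 + 2 \sqrt{6}\right) 808 = -4040 + 1616 \sqrt{6}$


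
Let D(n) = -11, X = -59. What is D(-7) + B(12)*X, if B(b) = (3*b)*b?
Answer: -25499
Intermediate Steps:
B(b) = 3*b²
D(-7) + B(12)*X = -11 + (3*12²)*(-59) = -11 + (3*144)*(-59) = -11 + 432*(-59) = -11 - 25488 = -25499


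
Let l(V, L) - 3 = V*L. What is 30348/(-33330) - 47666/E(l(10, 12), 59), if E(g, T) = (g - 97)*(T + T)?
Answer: -140151287/8521370 ≈ -16.447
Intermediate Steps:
l(V, L) = 3 + L*V (l(V, L) = 3 + V*L = 3 + L*V)
E(g, T) = 2*T*(-97 + g) (E(g, T) = (-97 + g)*(2*T) = 2*T*(-97 + g))
30348/(-33330) - 47666/E(l(10, 12), 59) = 30348/(-33330) - 47666*1/(118*(-97 + (3 + 12*10))) = 30348*(-1/33330) - 47666*1/(118*(-97 + (3 + 120))) = -5058/5555 - 47666*1/(118*(-97 + 123)) = -5058/5555 - 47666/(2*59*26) = -5058/5555 - 47666/3068 = -5058/5555 - 47666*1/3068 = -5058/5555 - 23833/1534 = -140151287/8521370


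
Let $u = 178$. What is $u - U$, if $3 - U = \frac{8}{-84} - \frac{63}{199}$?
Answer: $\frac{729604}{4179} \approx 174.59$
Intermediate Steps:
$U = \frac{14258}{4179}$ ($U = 3 - \left(\frac{8}{-84} - \frac{63}{199}\right) = 3 - \left(8 \left(- \frac{1}{84}\right) - \frac{63}{199}\right) = 3 - \left(- \frac{2}{21} - \frac{63}{199}\right) = 3 - - \frac{1721}{4179} = 3 + \frac{1721}{4179} = \frac{14258}{4179} \approx 3.4118$)
$u - U = 178 - \frac{14258}{4179} = \frac{729604}{4179}$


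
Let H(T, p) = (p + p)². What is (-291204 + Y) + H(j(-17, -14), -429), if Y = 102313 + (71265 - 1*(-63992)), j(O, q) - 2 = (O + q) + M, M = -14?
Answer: 682530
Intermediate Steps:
j(O, q) = -12 + O + q (j(O, q) = 2 + ((O + q) - 14) = 2 + (-14 + O + q) = -12 + O + q)
Y = 237570 (Y = 102313 + (71265 + 63992) = 102313 + 135257 = 237570)
H(T, p) = 4*p² (H(T, p) = (2*p)² = 4*p²)
(-291204 + Y) + H(j(-17, -14), -429) = (-291204 + 237570) + 4*(-429)² = -53634 + 4*184041 = -53634 + 736164 = 682530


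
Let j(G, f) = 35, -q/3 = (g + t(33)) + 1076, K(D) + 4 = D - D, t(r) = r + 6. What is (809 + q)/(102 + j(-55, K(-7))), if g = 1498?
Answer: -7030/137 ≈ -51.314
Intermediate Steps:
t(r) = 6 + r
K(D) = -4 (K(D) = -4 + (D - D) = -4 + 0 = -4)
q = -7839 (q = -3*((1498 + (6 + 33)) + 1076) = -3*((1498 + 39) + 1076) = -3*(1537 + 1076) = -3*2613 = -7839)
(809 + q)/(102 + j(-55, K(-7))) = (809 - 7839)/(102 + 35) = -7030/137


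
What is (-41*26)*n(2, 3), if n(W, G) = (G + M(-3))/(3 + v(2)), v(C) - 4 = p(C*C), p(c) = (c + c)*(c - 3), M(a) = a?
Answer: 0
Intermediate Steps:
p(c) = 2*c*(-3 + c) (p(c) = (2*c)*(-3 + c) = 2*c*(-3 + c))
v(C) = 4 + 2*C²*(-3 + C²) (v(C) = 4 + 2*(C*C)*(-3 + C*C) = 4 + 2*C²*(-3 + C²))
n(W, G) = -⅕ + G/15 (n(W, G) = (G - 3)/(3 + (4 + 2*2²*(-3 + 2²))) = (-3 + G)/(3 + (4 + 2*4*(-3 + 4))) = (-3 + G)/(3 + (4 + 2*4*1)) = (-3 + G)/(3 + (4 + 8)) = (-3 + G)/(3 + 12) = (-3 + G)/15 = (-3 + G)*(1/15) = -⅕ + G/15)
(-41*26)*n(2, 3) = (-41*26)*(-⅕ + (1/15)*3) = -1066*(-⅕ + ⅕) = -1066*0 = 0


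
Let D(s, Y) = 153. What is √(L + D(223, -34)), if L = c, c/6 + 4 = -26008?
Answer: I*√155919 ≈ 394.87*I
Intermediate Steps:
c = -156072 (c = -24 + 6*(-26008) = -24 - 156048 = -156072)
L = -156072
√(L + D(223, -34)) = √(-156072 + 153) = √(-155919) = I*√155919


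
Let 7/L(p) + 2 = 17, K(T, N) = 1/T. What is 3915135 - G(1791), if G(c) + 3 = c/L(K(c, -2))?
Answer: 27379101/7 ≈ 3.9113e+6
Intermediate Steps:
L(p) = 7/15 (L(p) = 7/(-2 + 17) = 7/15)
G(c) = -3 + 15*c/7 (G(c) = -3 + c/(7/15) = -3 + c*(15/7) = -3 + 15*c/7)
3915135 - G(1791) = 3915135 - (-3 + (15/7)*1791) = 3915135 - (-3 + 26865/7) = 3915135 - 1*26844/7 = 3915135 - 26844/7 = 27379101/7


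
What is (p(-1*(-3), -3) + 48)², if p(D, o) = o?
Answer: 2025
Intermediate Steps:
(p(-1*(-3), -3) + 48)² = (-3 + 48)² = 45² = 2025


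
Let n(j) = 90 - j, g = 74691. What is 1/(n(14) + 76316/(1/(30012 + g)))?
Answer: 1/7990514224 ≈ 1.2515e-10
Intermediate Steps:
1/(n(14) + 76316/(1/(30012 + g))) = 1/((90 - 1*14) + 76316/(1/(30012 + 74691))) = 1/((90 - 14) + 76316/(1/104703)) = 1/(76 + 76316/(1/104703)) = 1/(76 + 76316*104703) = 1/(76 + 7990514148) = 1/7990514224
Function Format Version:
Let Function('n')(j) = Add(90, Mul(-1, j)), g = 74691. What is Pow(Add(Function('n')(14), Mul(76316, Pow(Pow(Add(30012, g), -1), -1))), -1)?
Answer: Rational(1, 7990514224) ≈ 1.2515e-10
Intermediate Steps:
Pow(Add(Function('n')(14), Mul(76316, Pow(Pow(Add(30012, g), -1), -1))), -1) = Pow(Add(Add(90, Mul(-1, 14)), Mul(76316, Pow(Pow(Add(30012, 74691), -1), -1))), -1) = Pow(Add(Add(90, -14), Mul(76316, Pow(Pow(104703, -1), -1))), -1) = Pow(Add(76, Mul(76316, Pow(Rational(1, 104703), -1))), -1) = Pow(Add(76, Mul(76316, 104703)), -1) = Pow(Add(76, 7990514148), -1) = Pow(7990514224, -1) = Rational(1, 7990514224)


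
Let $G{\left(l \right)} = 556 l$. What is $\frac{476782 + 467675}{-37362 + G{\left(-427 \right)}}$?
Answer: $- \frac{944457}{274774} \approx -3.4372$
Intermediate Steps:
$\frac{476782 + 467675}{-37362 + G{\left(-427 \right)}} = \frac{476782 + 467675}{-37362 + 556 \left(-427\right)} = \frac{944457}{-37362 - 237412} = \frac{944457}{-274774} = 944457 \left(- \frac{1}{274774}\right) = - \frac{944457}{274774}$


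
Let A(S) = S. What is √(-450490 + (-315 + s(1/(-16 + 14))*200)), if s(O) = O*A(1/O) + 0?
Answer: I*√450605 ≈ 671.27*I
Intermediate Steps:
s(O) = 1 (s(O) = O/O + 0 = 1 + 0 = 1)
√(-450490 + (-315 + s(1/(-16 + 14))*200)) = √(-450490 + (-315 + 1*200)) = √(-450490 + (-315 + 200)) = √(-450490 - 115) = √(-450605) = I*√450605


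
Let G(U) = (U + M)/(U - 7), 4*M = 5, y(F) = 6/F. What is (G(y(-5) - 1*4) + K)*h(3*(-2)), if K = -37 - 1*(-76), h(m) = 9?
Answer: 86355/244 ≈ 353.91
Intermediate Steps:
M = 5/4 (M = (¼)*5 = 5/4 ≈ 1.2500)
G(U) = (5/4 + U)/(-7 + U) (G(U) = (U + 5/4)/(U - 7) = (5/4 + U)/(-7 + U))
K = 39 (K = -37 + 76 = 39)
(G(y(-5) - 1*4) + K)*h(3*(-2)) = ((5/4 + (6/(-5) - 1*4))/(-7 + (6/(-5) - 1*4)) + 39)*9 = ((5/4 + (6*(-⅕) - 4))/(-7 + (6*(-⅕) - 4)) + 39)*9 = ((5/4 + (-6/5 - 4))/(-7 + (-6/5 - 4)) + 39)*9 = ((5/4 - 26/5)/(-7 - 26/5) + 39)*9 = (-79/20/(-61/5) + 39)*9 = (-5/61*(-79/20) + 39)*9 = (79/244 + 39)*9 = (9595/244)*9 = 86355/244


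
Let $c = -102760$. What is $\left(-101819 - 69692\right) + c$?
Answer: $-274271$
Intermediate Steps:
$\left(-101819 - 69692\right) + c = \left(-101819 - 69692\right) - 102760 = -171511 - 102760 = -274271$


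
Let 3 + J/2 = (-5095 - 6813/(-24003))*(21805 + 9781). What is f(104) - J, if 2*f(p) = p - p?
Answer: 858356388578/2667 ≈ 3.2184e+8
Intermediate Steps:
f(p) = 0 (f(p) = (p - p)/2 = (½)*0 = 0)
J = -858356388578/2667 (J = -6 + 2*((-5095 - 6813/(-24003))*(21805 + 9781)) = -6 + 2*((-5095 - 6813*(-1/24003))*31586) = -6 + 2*((-5095 + 757/2667)*31586) = -6 + 2*(-13587608/2667*31586) = -6 + 2*(-429178186288/2667) = -6 - 858356372576/2667 = -858356388578/2667 ≈ -3.2184e+8)
f(104) - J = 0 - 1*(-858356388578/2667) = 0 + 858356388578/2667 = 858356388578/2667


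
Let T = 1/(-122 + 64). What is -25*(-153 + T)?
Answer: 221875/58 ≈ 3825.4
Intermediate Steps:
T = -1/58 (T = 1/(-58) = -1/58 ≈ -0.017241)
-25*(-153 + T) = -25*(-153 - 1/58) = -25*(-8875/58) = 221875/58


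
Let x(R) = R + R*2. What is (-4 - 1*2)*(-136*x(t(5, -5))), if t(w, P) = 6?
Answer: 14688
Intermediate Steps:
x(R) = 3*R (x(R) = R + 2*R = 3*R)
(-4 - 1*2)*(-136*x(t(5, -5))) = (-4 - 1*2)*(-408*6) = (-4 - 2)*(-136*18) = -6*(-2448) = 14688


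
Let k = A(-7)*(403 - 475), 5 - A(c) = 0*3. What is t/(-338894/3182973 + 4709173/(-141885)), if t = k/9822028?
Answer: 13548483723150/12308027884142936711 ≈ 1.1008e-6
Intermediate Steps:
A(c) = 5 (A(c) = 5 - 0*3 = 5 - 1*0 = 5 + 0 = 5)
k = -360 (k = 5*(403 - 475) = 5*(-72) = -360)
t = -90/2455507 (t = -360/9822028 = -360*1/9822028 = -90/2455507 ≈ -3.6652e-5)
t/(-338894/3182973 + 4709173/(-141885)) = -90/(2455507*(-338894/3182973 + 4709173/(-141885))) = -90/(2455507*(-338894*1/3182973 + 4709173*(-1/141885))) = -90/(2455507*(-338894/3182973 - 4709173/141885)) = -90/(2455507*(-5012418162173/150538708035)) = -90/2455507*(-150538708035/5012418162173) = 13548483723150/12308027884142936711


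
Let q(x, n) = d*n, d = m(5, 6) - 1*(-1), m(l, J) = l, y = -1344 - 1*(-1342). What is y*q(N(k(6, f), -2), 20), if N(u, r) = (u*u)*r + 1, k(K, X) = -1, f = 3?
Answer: -240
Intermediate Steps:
y = -2 (y = -1344 + 1342 = -2)
d = 6 (d = 5 - 1*(-1) = 5 + 1 = 6)
N(u, r) = 1 + r*u**2 (N(u, r) = u**2*r + 1 = r*u**2 + 1 = 1 + r*u**2)
q(x, n) = 6*n
y*q(N(k(6, f), -2), 20) = -12*20 = -2*120 = -240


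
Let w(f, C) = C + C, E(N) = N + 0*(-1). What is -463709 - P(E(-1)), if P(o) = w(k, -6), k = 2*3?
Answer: -463697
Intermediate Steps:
k = 6
E(N) = N (E(N) = N + 0 = N)
w(f, C) = 2*C
P(o) = -12 (P(o) = 2*(-6) = -12)
-463709 - P(E(-1)) = -463709 - 1*(-12) = -463709 + 12 = -463697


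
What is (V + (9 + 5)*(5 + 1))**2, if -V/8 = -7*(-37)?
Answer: 3952144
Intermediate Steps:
V = -2072 (V = -(-56)*(-37) = -8*259 = -2072)
(V + (9 + 5)*(5 + 1))**2 = (-2072 + (9 + 5)*(5 + 1))**2 = (-2072 + 14*6)**2 = (-2072 + 84)**2 = (-1988)**2 = 3952144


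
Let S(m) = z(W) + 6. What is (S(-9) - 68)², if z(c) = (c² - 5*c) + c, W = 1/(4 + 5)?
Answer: 25573249/6561 ≈ 3897.8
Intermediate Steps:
W = ⅑ (W = 1/9 = ⅑ ≈ 0.11111)
z(c) = c² - 4*c
S(m) = 451/81 (S(m) = (-4 + ⅑)/9 + 6 = (⅑)*(-35/9) + 6 = -35/81 + 6 = 451/81)
(S(-9) - 68)² = (451/81 - 68)² = (-5057/81)² = 25573249/6561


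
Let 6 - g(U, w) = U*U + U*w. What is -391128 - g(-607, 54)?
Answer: -55463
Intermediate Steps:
g(U, w) = 6 - U² - U*w (g(U, w) = 6 - (U*U + U*w) = 6 - (U² + U*w) = 6 + (-U² - U*w) = 6 - U² - U*w)
-391128 - g(-607, 54) = -391128 - (6 - 1*(-607)² - 1*(-607)*54) = -391128 - (6 - 1*368449 + 32778) = -391128 - (6 - 368449 + 32778) = -391128 - 1*(-335665) = -391128 + 335665 = -55463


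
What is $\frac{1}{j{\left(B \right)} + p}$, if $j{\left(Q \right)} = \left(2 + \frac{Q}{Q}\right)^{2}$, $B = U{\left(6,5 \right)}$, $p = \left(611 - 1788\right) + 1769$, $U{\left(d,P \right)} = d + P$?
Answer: $\frac{1}{601} \approx 0.0016639$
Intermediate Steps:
$U{\left(d,P \right)} = P + d$
$p = 592$ ($p = -1177 + 1769 = 592$)
$B = 11$ ($B = 5 + 6 = 11$)
$j{\left(Q \right)} = 9$ ($j{\left(Q \right)} = \left(2 + 1\right)^{2} = 3^{2} = 9$)
$\frac{1}{j{\left(B \right)} + p} = \frac{1}{9 + 592} = \frac{1}{601}$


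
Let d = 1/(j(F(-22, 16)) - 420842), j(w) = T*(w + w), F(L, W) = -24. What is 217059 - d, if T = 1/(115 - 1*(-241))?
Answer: 8129933992139/37454950 ≈ 2.1706e+5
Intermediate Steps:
T = 1/356 (T = 1/(115 + 241) = 1/356 ≈ 0.0028090)
j(w) = w/178 (j(w) = (w + w)/356 = (2*w)/356 = w/178)
d = -89/37454950 (d = 1/((1/178)*(-24) - 420842) = 1/(-12/89 - 420842) = 1/(-37454950/89) = -89/37454950 ≈ -2.3762e-6)
217059 - d = 217059 - 1*(-89/37454950) = 217059 + 89/37454950 = 8129933992139/37454950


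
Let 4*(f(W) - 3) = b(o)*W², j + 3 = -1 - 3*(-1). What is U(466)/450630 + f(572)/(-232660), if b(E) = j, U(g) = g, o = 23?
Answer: 739335983/2096871516 ≈ 0.35259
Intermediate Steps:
j = -1 (j = -3 + (-1 - 3*(-1)) = -3 + (-1 + 3) = -3 + 2 = -1)
b(E) = -1
f(W) = 3 - W²/4 (f(W) = 3 + (-W²)/4 = 3 - W²/4)
U(466)/450630 + f(572)/(-232660) = 466/450630 + (3 - ¼*572²)/(-232660) = 466*(1/450630) + (3 - ¼*327184)*(-1/232660) = 233/225315 + (3 - 81796)*(-1/232660) = 233/225315 - 81793*(-1/232660) = 233/225315 + 81793/232660 = 739335983/2096871516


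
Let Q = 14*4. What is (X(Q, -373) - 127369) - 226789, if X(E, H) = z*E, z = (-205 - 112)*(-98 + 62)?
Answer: 284914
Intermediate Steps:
z = 11412 (z = -317*(-36) = 11412)
Q = 56
X(E, H) = 11412*E
(X(Q, -373) - 127369) - 226789 = (11412*56 - 127369) - 226789 = (639072 - 127369) - 226789 = 511703 - 226789 = 284914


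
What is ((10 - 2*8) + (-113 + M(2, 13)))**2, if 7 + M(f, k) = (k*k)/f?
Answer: 6889/4 ≈ 1722.3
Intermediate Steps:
M(f, k) = -7 + k**2/f (M(f, k) = -7 + (k*k)/f = -7 + k**2/f)
((10 - 2*8) + (-113 + M(2, 13)))**2 = ((10 - 2*8) + (-113 + (-7 + 13**2/2)))**2 = ((10 - 16) + (-113 + (-7 + (1/2)*169)))**2 = (-6 + (-113 + (-7 + 169/2)))**2 = (-6 + (-113 + 155/2))**2 = (-6 - 71/2)**2 = (-83/2)**2 = 6889/4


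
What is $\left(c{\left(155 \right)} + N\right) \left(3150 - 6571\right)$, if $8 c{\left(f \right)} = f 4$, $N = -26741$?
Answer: $\frac{182431667}{2} \approx 9.1216 \cdot 10^{7}$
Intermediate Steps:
$c{\left(f \right)} = \frac{f}{2}$ ($c{\left(f \right)} = \frac{f 4}{8} = \frac{4 f}{8} = \frac{f}{2}$)
$\left(c{\left(155 \right)} + N\right) \left(3150 - 6571\right) = \left(\frac{1}{2} \cdot 155 - 26741\right) \left(3150 - 6571\right) = \left(\frac{155}{2} - 26741\right) \left(-3421\right) = \left(- \frac{53327}{2}\right) \left(-3421\right) = \frac{182431667}{2}$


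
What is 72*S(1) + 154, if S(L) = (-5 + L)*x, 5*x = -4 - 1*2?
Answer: 2498/5 ≈ 499.60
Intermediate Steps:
x = -6/5 (x = (-4 - 1*2)/5 = (-4 - 2)/5 = (1/5)*(-6) = -6/5 ≈ -1.2000)
S(L) = 6 - 6*L/5 (S(L) = (-5 + L)*(-6/5) = 6 - 6*L/5)
72*S(1) + 154 = 72*(6 - 6/5*1) + 154 = 72*(6 - 6/5) + 154 = 72*(24/5) + 154 = 1728/5 + 154 = 2498/5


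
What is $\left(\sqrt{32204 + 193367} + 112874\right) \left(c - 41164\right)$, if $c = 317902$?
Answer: $31236525012 + 276738 \sqrt{225571} \approx 3.1368 \cdot 10^{10}$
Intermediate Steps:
$\left(\sqrt{32204 + 193367} + 112874\right) \left(c - 41164\right) = \left(\sqrt{32204 + 193367} + 112874\right) \left(317902 - 41164\right) = \left(\sqrt{225571} + 112874\right) 276738 = \left(112874 + \sqrt{225571}\right) 276738 = 31236525012 + 276738 \sqrt{225571}$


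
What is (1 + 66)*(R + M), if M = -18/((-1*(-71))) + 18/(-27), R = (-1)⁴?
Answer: 1139/213 ≈ 5.3474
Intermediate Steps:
R = 1
M = -196/213 (M = -18/71 + 18*(-1/27) = -18*1/71 - ⅔ = -18/71 - ⅔ = -196/213 ≈ -0.92019)
(1 + 66)*(R + M) = (1 + 66)*(1 - 196/213) = 67*(17/213) = 1139/213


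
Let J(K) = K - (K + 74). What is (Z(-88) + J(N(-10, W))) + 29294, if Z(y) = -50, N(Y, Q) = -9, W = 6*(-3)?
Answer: 29170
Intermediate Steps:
W = -18
J(K) = -74 (J(K) = K - (74 + K) = K + (-74 - K) = -74)
(Z(-88) + J(N(-10, W))) + 29294 = (-50 - 74) + 29294 = -124 + 29294 = 29170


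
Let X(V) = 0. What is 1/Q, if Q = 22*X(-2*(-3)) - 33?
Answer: -1/33 ≈ -0.030303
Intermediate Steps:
Q = -33 (Q = 22*0 - 33 = 0 - 33 = -33)
1/Q = 1/(-33) = -1/33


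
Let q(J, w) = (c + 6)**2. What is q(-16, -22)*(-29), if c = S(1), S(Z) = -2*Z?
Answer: -464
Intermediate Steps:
c = -2 (c = -2*1 = -2)
q(J, w) = 16 (q(J, w) = (-2 + 6)**2 = 4**2 = 16)
q(-16, -22)*(-29) = 16*(-29) = -464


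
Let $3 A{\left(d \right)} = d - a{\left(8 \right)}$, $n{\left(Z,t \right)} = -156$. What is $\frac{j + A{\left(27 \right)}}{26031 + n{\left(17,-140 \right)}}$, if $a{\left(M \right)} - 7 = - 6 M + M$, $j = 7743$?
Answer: $\frac{7763}{25875} \approx 0.30002$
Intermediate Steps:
$a{\left(M \right)} = 7 - 5 M$ ($a{\left(M \right)} = 7 + \left(- 6 M + M\right) = 7 - 5 M$)
$A{\left(d \right)} = 11 + \frac{d}{3}$ ($A{\left(d \right)} = \frac{d - \left(7 - 40\right)}{3} = \frac{d - -33}{3} = \frac{d + 33}{3} = \frac{33 + d}{3} = 11 + \frac{d}{3}$)
$\frac{j + A{\left(27 \right)}}{26031 + n{\left(17,-140 \right)}} = \frac{7743 + \left(11 + \frac{1}{3} \cdot 27\right)}{26031 - 156} = \frac{7743 + \left(11 + 9\right)}{25875} = \left(7743 + 20\right) \frac{1}{25875} = 7763 \cdot \frac{1}{25875} = \frac{7763}{25875}$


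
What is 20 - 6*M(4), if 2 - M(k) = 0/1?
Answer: 8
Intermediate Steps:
M(k) = 2 (M(k) = 2 - 0/1 = 2 - 0 = 2 - 1*0 = 2 + 0 = 2)
20 - 6*M(4) = 20 - 6*2 = 20 - 12 = 8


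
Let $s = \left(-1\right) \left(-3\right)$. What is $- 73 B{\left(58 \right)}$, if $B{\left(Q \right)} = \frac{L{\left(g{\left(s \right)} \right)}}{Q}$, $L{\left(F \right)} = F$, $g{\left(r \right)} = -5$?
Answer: $\frac{365}{58} \approx 6.2931$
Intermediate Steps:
$s = 3$
$B{\left(Q \right)} = - \frac{5}{Q}$
$- 73 B{\left(58 \right)} = - 73 \left(- \frac{5}{58}\right) = - 73 \left(\left(-5\right) \frac{1}{58}\right) = \left(-73\right) \left(- \frac{5}{58}\right) = \frac{365}{58}$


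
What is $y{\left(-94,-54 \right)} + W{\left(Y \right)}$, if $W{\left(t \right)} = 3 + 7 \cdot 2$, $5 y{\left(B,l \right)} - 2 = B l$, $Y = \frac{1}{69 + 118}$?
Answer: $\frac{5163}{5} \approx 1032.6$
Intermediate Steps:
$Y = \frac{1}{187} \approx 0.0053476$
$y{\left(B,l \right)} = \frac{2}{5} + \frac{B l}{5}$
$W{\left(t \right)} = 17$ ($W{\left(t \right)} = 3 + 14 = 17$)
$y{\left(-94,-54 \right)} + W{\left(Y \right)} = \left(\frac{2}{5} + \frac{1}{5} \left(-94\right) \left(-54\right)\right) + 17 = \left(\frac{2}{5} + \frac{5076}{5}\right) + 17 = \frac{5078}{5} + 17 = \frac{5163}{5}$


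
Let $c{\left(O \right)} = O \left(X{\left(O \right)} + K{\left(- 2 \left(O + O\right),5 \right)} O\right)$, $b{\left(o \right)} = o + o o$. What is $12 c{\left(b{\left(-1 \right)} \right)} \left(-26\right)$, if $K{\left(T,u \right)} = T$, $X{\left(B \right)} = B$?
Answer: $0$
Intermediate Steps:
$b{\left(o \right)} = o + o^{2}$
$c{\left(O \right)} = O \left(O - 4 O^{2}\right)$ ($c{\left(O \right)} = O \left(O + - 2 \left(O + O\right) O\right) = O \left(O + - 2 \cdot 2 O O\right) = O \left(O + - 4 O O\right) = O \left(O - 4 O^{2}\right)$)
$12 c{\left(b{\left(-1 \right)} \right)} \left(-26\right) = 12 \left(- (1 - 1)\right)^{2} \left(1 - 4 \left(- (1 - 1)\right)\right) \left(-26\right) = 12 \left(\left(-1\right) 0\right)^{2} \left(1 - 4 \left(\left(-1\right) 0\right)\right) \left(-26\right) = 12 \cdot 0^{2} \left(1 - 0\right) \left(-26\right) = 12 \cdot 0 \left(1 + 0\right) \left(-26\right) = 12 \cdot 0 \cdot 1 \left(-26\right) = 12 \cdot 0 \left(-26\right) = 0 \left(-26\right) = 0$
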